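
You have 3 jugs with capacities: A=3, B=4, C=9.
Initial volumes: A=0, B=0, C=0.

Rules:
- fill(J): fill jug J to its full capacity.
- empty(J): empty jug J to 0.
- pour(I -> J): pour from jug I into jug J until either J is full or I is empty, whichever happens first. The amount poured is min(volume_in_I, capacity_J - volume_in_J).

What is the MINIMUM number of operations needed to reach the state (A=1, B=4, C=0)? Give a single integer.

BFS from (A=0, B=0, C=0). One shortest path:
  1. fill(B) -> (A=0 B=4 C=0)
  2. pour(B -> A) -> (A=3 B=1 C=0)
  3. empty(A) -> (A=0 B=1 C=0)
  4. pour(B -> A) -> (A=1 B=0 C=0)
  5. fill(B) -> (A=1 B=4 C=0)
Reached target in 5 moves.

Answer: 5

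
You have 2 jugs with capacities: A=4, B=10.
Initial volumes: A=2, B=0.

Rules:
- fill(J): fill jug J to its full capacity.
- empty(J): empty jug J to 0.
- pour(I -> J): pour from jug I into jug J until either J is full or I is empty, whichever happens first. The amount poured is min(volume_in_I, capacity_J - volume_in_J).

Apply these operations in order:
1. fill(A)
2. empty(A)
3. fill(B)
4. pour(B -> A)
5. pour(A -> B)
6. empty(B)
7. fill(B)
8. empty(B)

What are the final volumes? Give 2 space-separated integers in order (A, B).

Answer: 0 0

Derivation:
Step 1: fill(A) -> (A=4 B=0)
Step 2: empty(A) -> (A=0 B=0)
Step 3: fill(B) -> (A=0 B=10)
Step 4: pour(B -> A) -> (A=4 B=6)
Step 5: pour(A -> B) -> (A=0 B=10)
Step 6: empty(B) -> (A=0 B=0)
Step 7: fill(B) -> (A=0 B=10)
Step 8: empty(B) -> (A=0 B=0)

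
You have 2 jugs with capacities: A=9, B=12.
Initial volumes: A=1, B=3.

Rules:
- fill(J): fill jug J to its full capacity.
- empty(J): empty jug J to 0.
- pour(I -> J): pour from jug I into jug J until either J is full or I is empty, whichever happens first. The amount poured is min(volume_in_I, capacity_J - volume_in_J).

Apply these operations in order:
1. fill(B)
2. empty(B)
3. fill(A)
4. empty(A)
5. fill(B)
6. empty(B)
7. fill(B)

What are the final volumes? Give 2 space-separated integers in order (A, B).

Answer: 0 12

Derivation:
Step 1: fill(B) -> (A=1 B=12)
Step 2: empty(B) -> (A=1 B=0)
Step 3: fill(A) -> (A=9 B=0)
Step 4: empty(A) -> (A=0 B=0)
Step 5: fill(B) -> (A=0 B=12)
Step 6: empty(B) -> (A=0 B=0)
Step 7: fill(B) -> (A=0 B=12)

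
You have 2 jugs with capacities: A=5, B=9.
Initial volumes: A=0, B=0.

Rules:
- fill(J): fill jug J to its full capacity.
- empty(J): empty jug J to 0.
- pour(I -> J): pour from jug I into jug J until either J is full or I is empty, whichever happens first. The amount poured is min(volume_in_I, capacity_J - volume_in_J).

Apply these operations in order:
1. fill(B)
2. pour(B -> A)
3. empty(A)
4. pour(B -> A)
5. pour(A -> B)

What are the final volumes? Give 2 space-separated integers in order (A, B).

Answer: 0 4

Derivation:
Step 1: fill(B) -> (A=0 B=9)
Step 2: pour(B -> A) -> (A=5 B=4)
Step 3: empty(A) -> (A=0 B=4)
Step 4: pour(B -> A) -> (A=4 B=0)
Step 5: pour(A -> B) -> (A=0 B=4)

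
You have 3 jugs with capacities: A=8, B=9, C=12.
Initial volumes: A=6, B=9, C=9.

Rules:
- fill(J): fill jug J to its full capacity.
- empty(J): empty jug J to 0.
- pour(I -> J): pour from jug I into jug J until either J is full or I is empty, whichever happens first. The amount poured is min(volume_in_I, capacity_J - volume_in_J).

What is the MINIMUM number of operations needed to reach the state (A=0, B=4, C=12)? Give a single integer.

Answer: 3

Derivation:
BFS from (A=6, B=9, C=9). One shortest path:
  1. pour(A -> C) -> (A=3 B=9 C=12)
  2. pour(B -> A) -> (A=8 B=4 C=12)
  3. empty(A) -> (A=0 B=4 C=12)
Reached target in 3 moves.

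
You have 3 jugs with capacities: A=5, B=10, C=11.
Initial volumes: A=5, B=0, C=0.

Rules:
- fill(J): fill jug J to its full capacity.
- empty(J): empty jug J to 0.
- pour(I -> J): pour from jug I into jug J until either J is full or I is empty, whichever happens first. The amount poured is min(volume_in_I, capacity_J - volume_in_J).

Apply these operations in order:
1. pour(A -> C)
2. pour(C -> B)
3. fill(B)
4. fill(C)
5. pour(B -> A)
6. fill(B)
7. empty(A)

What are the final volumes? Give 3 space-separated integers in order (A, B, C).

Step 1: pour(A -> C) -> (A=0 B=0 C=5)
Step 2: pour(C -> B) -> (A=0 B=5 C=0)
Step 3: fill(B) -> (A=0 B=10 C=0)
Step 4: fill(C) -> (A=0 B=10 C=11)
Step 5: pour(B -> A) -> (A=5 B=5 C=11)
Step 6: fill(B) -> (A=5 B=10 C=11)
Step 7: empty(A) -> (A=0 B=10 C=11)

Answer: 0 10 11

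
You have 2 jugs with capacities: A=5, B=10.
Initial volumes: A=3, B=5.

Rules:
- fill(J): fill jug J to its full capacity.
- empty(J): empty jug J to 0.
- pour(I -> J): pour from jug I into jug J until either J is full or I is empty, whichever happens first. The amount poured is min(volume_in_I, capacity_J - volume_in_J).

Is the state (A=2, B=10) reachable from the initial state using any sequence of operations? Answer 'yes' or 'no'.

BFS explored all 13 reachable states.
Reachable set includes: (0,0), (0,3), (0,5), (0,8), (0,10), (3,0), (3,5), (3,10), (5,0), (5,3), (5,5), (5,8) ...
Target (A=2, B=10) not in reachable set → no.

Answer: no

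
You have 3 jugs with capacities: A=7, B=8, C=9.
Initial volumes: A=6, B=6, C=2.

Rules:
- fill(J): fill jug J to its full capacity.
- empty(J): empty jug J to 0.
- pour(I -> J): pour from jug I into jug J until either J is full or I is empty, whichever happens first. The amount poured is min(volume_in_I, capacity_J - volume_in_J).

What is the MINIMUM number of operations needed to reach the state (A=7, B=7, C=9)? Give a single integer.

BFS from (A=6, B=6, C=2). One shortest path:
  1. fill(B) -> (A=6 B=8 C=2)
  2. fill(C) -> (A=6 B=8 C=9)
  3. pour(B -> A) -> (A=7 B=7 C=9)
Reached target in 3 moves.

Answer: 3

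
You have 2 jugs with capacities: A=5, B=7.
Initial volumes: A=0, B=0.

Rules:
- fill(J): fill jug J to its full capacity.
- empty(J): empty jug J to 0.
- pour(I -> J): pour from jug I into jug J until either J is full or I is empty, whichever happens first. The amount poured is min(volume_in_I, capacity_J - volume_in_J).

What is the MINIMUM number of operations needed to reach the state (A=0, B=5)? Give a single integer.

Answer: 2

Derivation:
BFS from (A=0, B=0). One shortest path:
  1. fill(A) -> (A=5 B=0)
  2. pour(A -> B) -> (A=0 B=5)
Reached target in 2 moves.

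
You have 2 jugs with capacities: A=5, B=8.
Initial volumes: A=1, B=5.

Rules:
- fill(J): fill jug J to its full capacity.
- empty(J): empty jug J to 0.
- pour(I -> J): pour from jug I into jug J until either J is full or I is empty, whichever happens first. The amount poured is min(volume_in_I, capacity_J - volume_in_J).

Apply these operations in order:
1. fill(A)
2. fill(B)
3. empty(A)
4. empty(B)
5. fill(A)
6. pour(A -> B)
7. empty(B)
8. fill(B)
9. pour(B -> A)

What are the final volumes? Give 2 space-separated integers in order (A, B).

Step 1: fill(A) -> (A=5 B=5)
Step 2: fill(B) -> (A=5 B=8)
Step 3: empty(A) -> (A=0 B=8)
Step 4: empty(B) -> (A=0 B=0)
Step 5: fill(A) -> (A=5 B=0)
Step 6: pour(A -> B) -> (A=0 B=5)
Step 7: empty(B) -> (A=0 B=0)
Step 8: fill(B) -> (A=0 B=8)
Step 9: pour(B -> A) -> (A=5 B=3)

Answer: 5 3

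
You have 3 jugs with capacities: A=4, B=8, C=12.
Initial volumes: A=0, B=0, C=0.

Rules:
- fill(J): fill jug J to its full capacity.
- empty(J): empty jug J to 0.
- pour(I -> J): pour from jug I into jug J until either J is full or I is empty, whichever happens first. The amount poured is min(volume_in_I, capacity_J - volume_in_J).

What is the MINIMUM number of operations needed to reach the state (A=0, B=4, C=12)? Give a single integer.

BFS from (A=0, B=0, C=0). One shortest path:
  1. fill(A) -> (A=4 B=0 C=0)
  2. fill(C) -> (A=4 B=0 C=12)
  3. pour(A -> B) -> (A=0 B=4 C=12)
Reached target in 3 moves.

Answer: 3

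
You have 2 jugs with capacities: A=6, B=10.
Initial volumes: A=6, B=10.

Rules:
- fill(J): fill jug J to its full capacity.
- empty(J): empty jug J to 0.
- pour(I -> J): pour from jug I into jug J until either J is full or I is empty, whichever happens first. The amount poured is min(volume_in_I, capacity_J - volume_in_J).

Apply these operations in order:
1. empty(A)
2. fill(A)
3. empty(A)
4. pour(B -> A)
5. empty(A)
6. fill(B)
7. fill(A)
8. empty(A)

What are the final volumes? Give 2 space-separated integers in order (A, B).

Step 1: empty(A) -> (A=0 B=10)
Step 2: fill(A) -> (A=6 B=10)
Step 3: empty(A) -> (A=0 B=10)
Step 4: pour(B -> A) -> (A=6 B=4)
Step 5: empty(A) -> (A=0 B=4)
Step 6: fill(B) -> (A=0 B=10)
Step 7: fill(A) -> (A=6 B=10)
Step 8: empty(A) -> (A=0 B=10)

Answer: 0 10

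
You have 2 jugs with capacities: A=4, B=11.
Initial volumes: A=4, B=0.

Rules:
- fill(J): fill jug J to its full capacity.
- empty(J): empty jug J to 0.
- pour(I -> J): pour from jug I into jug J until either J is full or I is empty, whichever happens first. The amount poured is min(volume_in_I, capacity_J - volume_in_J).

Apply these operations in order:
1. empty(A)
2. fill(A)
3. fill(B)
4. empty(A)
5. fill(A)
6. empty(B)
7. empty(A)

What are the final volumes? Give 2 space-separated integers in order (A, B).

Answer: 0 0

Derivation:
Step 1: empty(A) -> (A=0 B=0)
Step 2: fill(A) -> (A=4 B=0)
Step 3: fill(B) -> (A=4 B=11)
Step 4: empty(A) -> (A=0 B=11)
Step 5: fill(A) -> (A=4 B=11)
Step 6: empty(B) -> (A=4 B=0)
Step 7: empty(A) -> (A=0 B=0)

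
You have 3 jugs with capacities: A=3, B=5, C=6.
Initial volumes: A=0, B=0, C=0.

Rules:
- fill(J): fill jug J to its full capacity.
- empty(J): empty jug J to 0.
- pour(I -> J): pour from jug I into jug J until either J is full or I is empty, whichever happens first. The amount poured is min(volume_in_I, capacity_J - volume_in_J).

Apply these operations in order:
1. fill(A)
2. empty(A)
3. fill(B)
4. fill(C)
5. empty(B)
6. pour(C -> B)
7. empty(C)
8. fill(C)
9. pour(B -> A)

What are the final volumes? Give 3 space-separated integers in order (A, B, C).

Step 1: fill(A) -> (A=3 B=0 C=0)
Step 2: empty(A) -> (A=0 B=0 C=0)
Step 3: fill(B) -> (A=0 B=5 C=0)
Step 4: fill(C) -> (A=0 B=5 C=6)
Step 5: empty(B) -> (A=0 B=0 C=6)
Step 6: pour(C -> B) -> (A=0 B=5 C=1)
Step 7: empty(C) -> (A=0 B=5 C=0)
Step 8: fill(C) -> (A=0 B=5 C=6)
Step 9: pour(B -> A) -> (A=3 B=2 C=6)

Answer: 3 2 6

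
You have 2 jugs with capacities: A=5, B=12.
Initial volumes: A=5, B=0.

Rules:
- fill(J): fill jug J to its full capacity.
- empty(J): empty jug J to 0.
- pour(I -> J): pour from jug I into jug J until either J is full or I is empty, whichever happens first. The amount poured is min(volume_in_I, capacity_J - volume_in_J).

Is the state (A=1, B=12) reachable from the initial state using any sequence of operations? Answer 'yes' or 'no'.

BFS from (A=5, B=0):
  1. pour(A -> B) -> (A=0 B=5)
  2. fill(A) -> (A=5 B=5)
  3. pour(A -> B) -> (A=0 B=10)
  4. fill(A) -> (A=5 B=10)
  5. pour(A -> B) -> (A=3 B=12)
  6. empty(B) -> (A=3 B=0)
  7. pour(A -> B) -> (A=0 B=3)
  8. fill(A) -> (A=5 B=3)
  9. pour(A -> B) -> (A=0 B=8)
  10. fill(A) -> (A=5 B=8)
  11. pour(A -> B) -> (A=1 B=12)
Target reached → yes.

Answer: yes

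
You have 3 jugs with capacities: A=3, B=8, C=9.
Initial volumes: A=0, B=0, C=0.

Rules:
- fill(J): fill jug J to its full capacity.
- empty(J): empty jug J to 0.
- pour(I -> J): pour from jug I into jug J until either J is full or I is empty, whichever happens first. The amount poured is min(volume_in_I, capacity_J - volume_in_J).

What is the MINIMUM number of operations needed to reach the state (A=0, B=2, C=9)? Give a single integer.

BFS from (A=0, B=0, C=0). One shortest path:
  1. fill(A) -> (A=3 B=0 C=0)
  2. fill(B) -> (A=3 B=8 C=0)
  3. pour(A -> C) -> (A=0 B=8 C=3)
  4. pour(B -> C) -> (A=0 B=2 C=9)
Reached target in 4 moves.

Answer: 4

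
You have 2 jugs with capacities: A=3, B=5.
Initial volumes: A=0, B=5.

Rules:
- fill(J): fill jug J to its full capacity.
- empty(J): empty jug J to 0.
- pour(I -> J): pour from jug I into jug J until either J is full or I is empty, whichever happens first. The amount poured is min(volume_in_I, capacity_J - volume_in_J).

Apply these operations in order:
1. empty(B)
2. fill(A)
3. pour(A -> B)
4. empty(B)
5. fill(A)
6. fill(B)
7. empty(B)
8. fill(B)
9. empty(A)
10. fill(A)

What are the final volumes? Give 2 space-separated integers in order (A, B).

Step 1: empty(B) -> (A=0 B=0)
Step 2: fill(A) -> (A=3 B=0)
Step 3: pour(A -> B) -> (A=0 B=3)
Step 4: empty(B) -> (A=0 B=0)
Step 5: fill(A) -> (A=3 B=0)
Step 6: fill(B) -> (A=3 B=5)
Step 7: empty(B) -> (A=3 B=0)
Step 8: fill(B) -> (A=3 B=5)
Step 9: empty(A) -> (A=0 B=5)
Step 10: fill(A) -> (A=3 B=5)

Answer: 3 5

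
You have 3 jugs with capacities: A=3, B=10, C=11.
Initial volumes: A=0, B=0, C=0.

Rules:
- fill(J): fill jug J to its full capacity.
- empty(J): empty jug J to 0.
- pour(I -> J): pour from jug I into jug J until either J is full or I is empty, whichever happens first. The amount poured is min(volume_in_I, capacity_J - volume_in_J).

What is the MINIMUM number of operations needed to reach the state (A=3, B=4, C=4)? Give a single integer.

BFS from (A=0, B=0, C=0). One shortest path:
  1. fill(C) -> (A=0 B=0 C=11)
  2. pour(C -> B) -> (A=0 B=10 C=1)
  3. pour(B -> A) -> (A=3 B=7 C=1)
  4. pour(A -> C) -> (A=0 B=7 C=4)
  5. pour(B -> A) -> (A=3 B=4 C=4)
Reached target in 5 moves.

Answer: 5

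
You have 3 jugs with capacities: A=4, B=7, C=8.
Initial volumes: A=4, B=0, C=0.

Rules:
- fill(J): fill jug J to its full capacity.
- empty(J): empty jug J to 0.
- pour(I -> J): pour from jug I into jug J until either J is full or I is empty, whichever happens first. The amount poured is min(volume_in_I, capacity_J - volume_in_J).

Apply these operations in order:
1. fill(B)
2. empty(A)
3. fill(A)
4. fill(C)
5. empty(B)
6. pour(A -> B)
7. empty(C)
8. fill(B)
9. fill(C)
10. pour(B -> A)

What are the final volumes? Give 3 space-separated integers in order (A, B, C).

Step 1: fill(B) -> (A=4 B=7 C=0)
Step 2: empty(A) -> (A=0 B=7 C=0)
Step 3: fill(A) -> (A=4 B=7 C=0)
Step 4: fill(C) -> (A=4 B=7 C=8)
Step 5: empty(B) -> (A=4 B=0 C=8)
Step 6: pour(A -> B) -> (A=0 B=4 C=8)
Step 7: empty(C) -> (A=0 B=4 C=0)
Step 8: fill(B) -> (A=0 B=7 C=0)
Step 9: fill(C) -> (A=0 B=7 C=8)
Step 10: pour(B -> A) -> (A=4 B=3 C=8)

Answer: 4 3 8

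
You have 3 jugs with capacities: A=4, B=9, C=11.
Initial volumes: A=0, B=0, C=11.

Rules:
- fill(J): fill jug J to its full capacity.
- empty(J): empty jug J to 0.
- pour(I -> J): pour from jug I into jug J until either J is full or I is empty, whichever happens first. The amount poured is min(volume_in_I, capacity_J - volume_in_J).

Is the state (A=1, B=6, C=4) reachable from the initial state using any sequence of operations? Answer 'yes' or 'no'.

Answer: no

Derivation:
BFS explored all 360 reachable states.
Reachable set includes: (0,0,0), (0,0,1), (0,0,2), (0,0,3), (0,0,4), (0,0,5), (0,0,6), (0,0,7), (0,0,8), (0,0,9), (0,0,10), (0,0,11) ...
Target (A=1, B=6, C=4) not in reachable set → no.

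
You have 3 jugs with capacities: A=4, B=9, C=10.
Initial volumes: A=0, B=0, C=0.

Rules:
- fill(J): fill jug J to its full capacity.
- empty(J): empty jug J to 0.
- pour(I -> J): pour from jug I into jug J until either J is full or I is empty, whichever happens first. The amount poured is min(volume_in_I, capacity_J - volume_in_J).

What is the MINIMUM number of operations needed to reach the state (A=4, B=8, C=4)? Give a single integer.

Answer: 7

Derivation:
BFS from (A=0, B=0, C=0). One shortest path:
  1. fill(A) -> (A=4 B=0 C=0)
  2. pour(A -> B) -> (A=0 B=4 C=0)
  3. fill(A) -> (A=4 B=4 C=0)
  4. pour(A -> B) -> (A=0 B=8 C=0)
  5. fill(A) -> (A=4 B=8 C=0)
  6. pour(A -> C) -> (A=0 B=8 C=4)
  7. fill(A) -> (A=4 B=8 C=4)
Reached target in 7 moves.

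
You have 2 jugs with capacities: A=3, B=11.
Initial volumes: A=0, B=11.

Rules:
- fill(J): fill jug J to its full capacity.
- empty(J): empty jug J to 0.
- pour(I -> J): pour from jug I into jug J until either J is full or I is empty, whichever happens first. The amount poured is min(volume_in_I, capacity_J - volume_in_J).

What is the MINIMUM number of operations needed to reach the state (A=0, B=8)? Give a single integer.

Answer: 2

Derivation:
BFS from (A=0, B=11). One shortest path:
  1. pour(B -> A) -> (A=3 B=8)
  2. empty(A) -> (A=0 B=8)
Reached target in 2 moves.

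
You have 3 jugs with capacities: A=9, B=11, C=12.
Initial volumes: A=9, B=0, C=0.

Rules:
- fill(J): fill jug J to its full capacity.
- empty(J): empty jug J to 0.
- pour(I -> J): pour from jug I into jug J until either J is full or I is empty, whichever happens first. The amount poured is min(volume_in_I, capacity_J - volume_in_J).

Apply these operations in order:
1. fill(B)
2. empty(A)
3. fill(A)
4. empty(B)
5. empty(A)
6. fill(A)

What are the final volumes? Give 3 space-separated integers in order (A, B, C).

Answer: 9 0 0

Derivation:
Step 1: fill(B) -> (A=9 B=11 C=0)
Step 2: empty(A) -> (A=0 B=11 C=0)
Step 3: fill(A) -> (A=9 B=11 C=0)
Step 4: empty(B) -> (A=9 B=0 C=0)
Step 5: empty(A) -> (A=0 B=0 C=0)
Step 6: fill(A) -> (A=9 B=0 C=0)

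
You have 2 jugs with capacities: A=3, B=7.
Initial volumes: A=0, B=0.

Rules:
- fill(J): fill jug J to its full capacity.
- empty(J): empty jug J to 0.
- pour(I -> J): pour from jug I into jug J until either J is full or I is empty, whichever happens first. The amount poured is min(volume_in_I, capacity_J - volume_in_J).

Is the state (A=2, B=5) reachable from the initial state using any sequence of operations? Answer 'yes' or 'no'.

BFS explored all 20 reachable states.
Reachable set includes: (0,0), (0,1), (0,2), (0,3), (0,4), (0,5), (0,6), (0,7), (1,0), (1,7), (2,0), (2,7) ...
Target (A=2, B=5) not in reachable set → no.

Answer: no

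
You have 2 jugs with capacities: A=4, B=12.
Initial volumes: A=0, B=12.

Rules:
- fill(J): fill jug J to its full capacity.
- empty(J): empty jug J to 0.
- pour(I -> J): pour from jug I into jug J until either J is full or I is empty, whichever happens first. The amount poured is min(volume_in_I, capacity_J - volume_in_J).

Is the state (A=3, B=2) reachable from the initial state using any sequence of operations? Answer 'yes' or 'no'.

Answer: no

Derivation:
BFS explored all 8 reachable states.
Reachable set includes: (0,0), (0,4), (0,8), (0,12), (4,0), (4,4), (4,8), (4,12)
Target (A=3, B=2) not in reachable set → no.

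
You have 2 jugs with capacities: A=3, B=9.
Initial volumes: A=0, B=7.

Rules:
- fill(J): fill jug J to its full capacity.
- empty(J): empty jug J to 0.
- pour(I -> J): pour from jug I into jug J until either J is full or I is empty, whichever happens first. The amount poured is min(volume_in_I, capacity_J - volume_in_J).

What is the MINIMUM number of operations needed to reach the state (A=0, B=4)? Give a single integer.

BFS from (A=0, B=7). One shortest path:
  1. pour(B -> A) -> (A=3 B=4)
  2. empty(A) -> (A=0 B=4)
Reached target in 2 moves.

Answer: 2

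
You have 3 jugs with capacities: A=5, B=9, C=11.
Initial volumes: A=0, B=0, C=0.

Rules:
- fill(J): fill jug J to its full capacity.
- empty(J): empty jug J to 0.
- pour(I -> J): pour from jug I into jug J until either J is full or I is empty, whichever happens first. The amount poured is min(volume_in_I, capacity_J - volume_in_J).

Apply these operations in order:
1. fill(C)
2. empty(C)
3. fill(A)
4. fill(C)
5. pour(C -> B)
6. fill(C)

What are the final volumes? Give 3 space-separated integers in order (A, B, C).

Step 1: fill(C) -> (A=0 B=0 C=11)
Step 2: empty(C) -> (A=0 B=0 C=0)
Step 3: fill(A) -> (A=5 B=0 C=0)
Step 4: fill(C) -> (A=5 B=0 C=11)
Step 5: pour(C -> B) -> (A=5 B=9 C=2)
Step 6: fill(C) -> (A=5 B=9 C=11)

Answer: 5 9 11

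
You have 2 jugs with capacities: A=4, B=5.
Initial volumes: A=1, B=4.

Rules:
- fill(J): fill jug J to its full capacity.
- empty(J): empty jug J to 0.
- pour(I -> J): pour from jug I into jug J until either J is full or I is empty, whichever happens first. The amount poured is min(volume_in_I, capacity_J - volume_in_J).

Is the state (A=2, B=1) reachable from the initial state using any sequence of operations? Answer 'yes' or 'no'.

BFS explored all 19 reachable states.
Reachable set includes: (0,0), (0,1), (0,2), (0,3), (0,4), (0,5), (1,0), (1,4), (1,5), (2,0), (2,5), (3,0) ...
Target (A=2, B=1) not in reachable set → no.

Answer: no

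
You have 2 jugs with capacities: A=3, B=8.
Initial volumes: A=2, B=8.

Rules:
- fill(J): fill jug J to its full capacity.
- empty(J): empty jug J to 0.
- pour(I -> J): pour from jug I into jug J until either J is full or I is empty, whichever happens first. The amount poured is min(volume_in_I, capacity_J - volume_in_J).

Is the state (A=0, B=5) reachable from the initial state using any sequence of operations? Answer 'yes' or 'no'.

Answer: yes

Derivation:
BFS from (A=2, B=8):
  1. empty(A) -> (A=0 B=8)
  2. pour(B -> A) -> (A=3 B=5)
  3. empty(A) -> (A=0 B=5)
Target reached → yes.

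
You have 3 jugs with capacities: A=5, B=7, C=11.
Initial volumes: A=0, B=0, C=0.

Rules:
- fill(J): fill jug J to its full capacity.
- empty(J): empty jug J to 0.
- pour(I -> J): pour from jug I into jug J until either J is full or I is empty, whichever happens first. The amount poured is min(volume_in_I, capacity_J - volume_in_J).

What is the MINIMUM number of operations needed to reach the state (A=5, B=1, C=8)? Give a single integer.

BFS from (A=0, B=0, C=0). One shortest path:
  1. fill(B) -> (A=0 B=7 C=0)
  2. pour(B -> A) -> (A=5 B=2 C=0)
  3. pour(A -> C) -> (A=0 B=2 C=5)
  4. pour(B -> A) -> (A=2 B=0 C=5)
  5. fill(B) -> (A=2 B=7 C=5)
  6. pour(B -> C) -> (A=2 B=1 C=11)
  7. pour(C -> A) -> (A=5 B=1 C=8)
Reached target in 7 moves.

Answer: 7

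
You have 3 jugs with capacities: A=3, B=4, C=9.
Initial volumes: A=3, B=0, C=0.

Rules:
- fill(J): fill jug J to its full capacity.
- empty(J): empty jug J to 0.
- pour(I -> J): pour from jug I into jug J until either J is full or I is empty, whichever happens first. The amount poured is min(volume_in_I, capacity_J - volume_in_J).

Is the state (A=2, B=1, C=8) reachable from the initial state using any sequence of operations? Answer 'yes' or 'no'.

Answer: no

Derivation:
BFS explored all 152 reachable states.
Reachable set includes: (0,0,0), (0,0,1), (0,0,2), (0,0,3), (0,0,4), (0,0,5), (0,0,6), (0,0,7), (0,0,8), (0,0,9), (0,1,0), (0,1,1) ...
Target (A=2, B=1, C=8) not in reachable set → no.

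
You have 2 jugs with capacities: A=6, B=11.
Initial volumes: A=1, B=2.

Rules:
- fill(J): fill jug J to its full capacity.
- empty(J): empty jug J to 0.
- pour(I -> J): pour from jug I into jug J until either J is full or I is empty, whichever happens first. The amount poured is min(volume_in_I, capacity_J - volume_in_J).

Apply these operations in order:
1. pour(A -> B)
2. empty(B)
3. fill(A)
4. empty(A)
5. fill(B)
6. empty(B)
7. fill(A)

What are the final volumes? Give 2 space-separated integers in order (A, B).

Step 1: pour(A -> B) -> (A=0 B=3)
Step 2: empty(B) -> (A=0 B=0)
Step 3: fill(A) -> (A=6 B=0)
Step 4: empty(A) -> (A=0 B=0)
Step 5: fill(B) -> (A=0 B=11)
Step 6: empty(B) -> (A=0 B=0)
Step 7: fill(A) -> (A=6 B=0)

Answer: 6 0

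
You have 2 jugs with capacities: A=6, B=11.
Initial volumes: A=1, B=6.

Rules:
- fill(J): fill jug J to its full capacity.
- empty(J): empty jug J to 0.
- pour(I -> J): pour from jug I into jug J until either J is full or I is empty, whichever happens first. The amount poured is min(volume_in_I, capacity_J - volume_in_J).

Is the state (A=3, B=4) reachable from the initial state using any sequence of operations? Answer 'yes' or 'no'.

BFS explored all 35 reachable states.
Reachable set includes: (0,0), (0,1), (0,2), (0,3), (0,4), (0,5), (0,6), (0,7), (0,8), (0,9), (0,10), (0,11) ...
Target (A=3, B=4) not in reachable set → no.

Answer: no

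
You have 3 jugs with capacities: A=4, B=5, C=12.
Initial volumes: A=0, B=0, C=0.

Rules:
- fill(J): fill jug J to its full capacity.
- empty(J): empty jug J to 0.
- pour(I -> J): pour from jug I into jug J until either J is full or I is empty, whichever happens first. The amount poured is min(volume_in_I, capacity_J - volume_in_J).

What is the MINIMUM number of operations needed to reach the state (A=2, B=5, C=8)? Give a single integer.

BFS from (A=0, B=0, C=0). One shortest path:
  1. fill(B) -> (A=0 B=5 C=0)
  2. pour(B -> C) -> (A=0 B=0 C=5)
  3. fill(B) -> (A=0 B=5 C=5)
  4. pour(B -> C) -> (A=0 B=0 C=10)
  5. fill(B) -> (A=0 B=5 C=10)
  6. pour(B -> A) -> (A=4 B=1 C=10)
  7. pour(A -> C) -> (A=2 B=1 C=12)
  8. pour(C -> B) -> (A=2 B=5 C=8)
Reached target in 8 moves.

Answer: 8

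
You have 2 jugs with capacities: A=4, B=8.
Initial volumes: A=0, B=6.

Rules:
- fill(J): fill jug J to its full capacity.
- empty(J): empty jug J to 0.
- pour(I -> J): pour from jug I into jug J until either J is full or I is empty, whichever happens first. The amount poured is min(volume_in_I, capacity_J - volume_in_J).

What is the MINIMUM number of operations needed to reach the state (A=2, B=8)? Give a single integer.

BFS from (A=0, B=6). One shortest path:
  1. fill(A) -> (A=4 B=6)
  2. pour(A -> B) -> (A=2 B=8)
Reached target in 2 moves.

Answer: 2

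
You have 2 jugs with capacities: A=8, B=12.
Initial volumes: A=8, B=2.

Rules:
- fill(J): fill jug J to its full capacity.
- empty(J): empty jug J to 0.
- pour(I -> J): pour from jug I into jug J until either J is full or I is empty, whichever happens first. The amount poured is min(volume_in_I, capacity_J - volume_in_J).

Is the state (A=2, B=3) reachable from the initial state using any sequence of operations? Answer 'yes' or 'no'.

BFS explored all 20 reachable states.
Reachable set includes: (0,0), (0,2), (0,4), (0,6), (0,8), (0,10), (0,12), (2,0), (2,12), (4,0), (4,12), (6,0) ...
Target (A=2, B=3) not in reachable set → no.

Answer: no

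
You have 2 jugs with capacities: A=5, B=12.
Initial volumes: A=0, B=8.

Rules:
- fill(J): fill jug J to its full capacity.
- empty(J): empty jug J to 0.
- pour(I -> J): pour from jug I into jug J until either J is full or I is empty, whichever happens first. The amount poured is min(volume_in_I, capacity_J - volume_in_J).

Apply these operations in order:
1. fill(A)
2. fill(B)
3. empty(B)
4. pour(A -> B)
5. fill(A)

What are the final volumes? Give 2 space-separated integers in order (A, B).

Step 1: fill(A) -> (A=5 B=8)
Step 2: fill(B) -> (A=5 B=12)
Step 3: empty(B) -> (A=5 B=0)
Step 4: pour(A -> B) -> (A=0 B=5)
Step 5: fill(A) -> (A=5 B=5)

Answer: 5 5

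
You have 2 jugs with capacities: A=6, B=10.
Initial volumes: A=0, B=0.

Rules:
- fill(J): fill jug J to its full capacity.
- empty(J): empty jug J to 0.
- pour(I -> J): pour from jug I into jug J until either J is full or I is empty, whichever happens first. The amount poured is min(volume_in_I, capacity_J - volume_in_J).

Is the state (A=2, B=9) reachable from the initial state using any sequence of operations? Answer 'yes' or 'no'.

Answer: no

Derivation:
BFS explored all 16 reachable states.
Reachable set includes: (0,0), (0,2), (0,4), (0,6), (0,8), (0,10), (2,0), (2,10), (4,0), (4,10), (6,0), (6,2) ...
Target (A=2, B=9) not in reachable set → no.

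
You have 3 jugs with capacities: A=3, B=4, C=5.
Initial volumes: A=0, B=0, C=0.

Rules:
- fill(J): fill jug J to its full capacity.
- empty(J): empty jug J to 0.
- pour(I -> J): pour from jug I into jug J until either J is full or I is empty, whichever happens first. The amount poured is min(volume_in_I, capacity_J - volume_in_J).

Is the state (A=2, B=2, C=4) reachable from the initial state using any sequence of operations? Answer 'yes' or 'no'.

Answer: no

Derivation:
BFS explored all 96 reachable states.
Reachable set includes: (0,0,0), (0,0,1), (0,0,2), (0,0,3), (0,0,4), (0,0,5), (0,1,0), (0,1,1), (0,1,2), (0,1,3), (0,1,4), (0,1,5) ...
Target (A=2, B=2, C=4) not in reachable set → no.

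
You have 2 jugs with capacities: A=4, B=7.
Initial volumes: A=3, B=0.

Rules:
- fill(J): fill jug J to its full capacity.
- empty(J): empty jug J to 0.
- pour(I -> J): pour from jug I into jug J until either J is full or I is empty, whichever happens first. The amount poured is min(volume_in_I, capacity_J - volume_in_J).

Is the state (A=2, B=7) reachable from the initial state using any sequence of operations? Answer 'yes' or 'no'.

Answer: yes

Derivation:
BFS from (A=3, B=0):
  1. fill(B) -> (A=3 B=7)
  2. pour(B -> A) -> (A=4 B=6)
  3. empty(A) -> (A=0 B=6)
  4. pour(B -> A) -> (A=4 B=2)
  5. empty(A) -> (A=0 B=2)
  6. pour(B -> A) -> (A=2 B=0)
  7. fill(B) -> (A=2 B=7)
Target reached → yes.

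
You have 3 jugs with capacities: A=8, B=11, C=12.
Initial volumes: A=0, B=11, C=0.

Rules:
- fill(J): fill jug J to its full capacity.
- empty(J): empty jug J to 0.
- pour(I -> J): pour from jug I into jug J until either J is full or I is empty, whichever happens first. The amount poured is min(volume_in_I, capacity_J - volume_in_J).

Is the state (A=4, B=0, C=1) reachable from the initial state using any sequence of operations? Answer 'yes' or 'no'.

BFS from (A=0, B=11, C=0):
  1. fill(A) -> (A=8 B=11 C=0)
  2. empty(B) -> (A=8 B=0 C=0)
  3. pour(A -> C) -> (A=0 B=0 C=8)
  4. fill(A) -> (A=8 B=0 C=8)
  5. pour(A -> C) -> (A=4 B=0 C=12)
  6. pour(C -> B) -> (A=4 B=11 C=1)
  7. empty(B) -> (A=4 B=0 C=1)
Target reached → yes.

Answer: yes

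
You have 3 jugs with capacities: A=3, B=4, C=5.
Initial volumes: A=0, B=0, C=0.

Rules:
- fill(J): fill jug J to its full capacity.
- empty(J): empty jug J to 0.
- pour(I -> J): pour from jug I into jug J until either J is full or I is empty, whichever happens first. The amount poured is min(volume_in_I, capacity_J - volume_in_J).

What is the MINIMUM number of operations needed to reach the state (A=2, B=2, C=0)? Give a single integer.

Answer: 7

Derivation:
BFS from (A=0, B=0, C=0). One shortest path:
  1. fill(A) -> (A=3 B=0 C=0)
  2. fill(B) -> (A=3 B=4 C=0)
  3. pour(A -> C) -> (A=0 B=4 C=3)
  4. pour(B -> C) -> (A=0 B=2 C=5)
  5. pour(C -> A) -> (A=3 B=2 C=2)
  6. empty(A) -> (A=0 B=2 C=2)
  7. pour(C -> A) -> (A=2 B=2 C=0)
Reached target in 7 moves.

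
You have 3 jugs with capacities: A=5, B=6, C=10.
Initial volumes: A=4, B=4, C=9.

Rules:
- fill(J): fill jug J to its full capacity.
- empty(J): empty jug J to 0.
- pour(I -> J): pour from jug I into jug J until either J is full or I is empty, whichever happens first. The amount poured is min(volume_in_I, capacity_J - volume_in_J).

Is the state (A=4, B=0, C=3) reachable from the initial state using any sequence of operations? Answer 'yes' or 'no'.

BFS from (A=4, B=4, C=9):
  1. empty(B) -> (A=4 B=0 C=9)
  2. pour(C -> B) -> (A=4 B=6 C=3)
  3. empty(B) -> (A=4 B=0 C=3)
Target reached → yes.

Answer: yes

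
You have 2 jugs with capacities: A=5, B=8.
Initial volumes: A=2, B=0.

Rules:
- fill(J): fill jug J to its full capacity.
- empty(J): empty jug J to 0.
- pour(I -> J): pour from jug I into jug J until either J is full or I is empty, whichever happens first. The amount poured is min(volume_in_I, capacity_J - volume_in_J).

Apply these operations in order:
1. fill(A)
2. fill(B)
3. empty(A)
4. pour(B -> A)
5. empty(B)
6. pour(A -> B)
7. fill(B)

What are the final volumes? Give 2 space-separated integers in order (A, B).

Step 1: fill(A) -> (A=5 B=0)
Step 2: fill(B) -> (A=5 B=8)
Step 3: empty(A) -> (A=0 B=8)
Step 4: pour(B -> A) -> (A=5 B=3)
Step 5: empty(B) -> (A=5 B=0)
Step 6: pour(A -> B) -> (A=0 B=5)
Step 7: fill(B) -> (A=0 B=8)

Answer: 0 8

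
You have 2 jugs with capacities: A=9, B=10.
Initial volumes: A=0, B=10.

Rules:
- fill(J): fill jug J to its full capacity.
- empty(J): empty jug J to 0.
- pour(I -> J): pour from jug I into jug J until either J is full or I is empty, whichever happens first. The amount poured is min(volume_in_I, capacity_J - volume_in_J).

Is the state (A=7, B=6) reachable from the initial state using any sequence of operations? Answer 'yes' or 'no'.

Answer: no

Derivation:
BFS explored all 38 reachable states.
Reachable set includes: (0,0), (0,1), (0,2), (0,3), (0,4), (0,5), (0,6), (0,7), (0,8), (0,9), (0,10), (1,0) ...
Target (A=7, B=6) not in reachable set → no.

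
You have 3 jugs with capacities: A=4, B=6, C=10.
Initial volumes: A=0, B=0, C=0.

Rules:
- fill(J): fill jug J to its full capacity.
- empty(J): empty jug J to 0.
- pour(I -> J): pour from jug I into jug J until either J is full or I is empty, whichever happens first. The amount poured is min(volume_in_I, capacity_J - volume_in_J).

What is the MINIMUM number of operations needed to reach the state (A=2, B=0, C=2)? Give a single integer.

Answer: 6

Derivation:
BFS from (A=0, B=0, C=0). One shortest path:
  1. fill(C) -> (A=0 B=0 C=10)
  2. pour(C -> A) -> (A=4 B=0 C=6)
  3. pour(A -> B) -> (A=0 B=4 C=6)
  4. pour(C -> A) -> (A=4 B=4 C=2)
  5. pour(A -> B) -> (A=2 B=6 C=2)
  6. empty(B) -> (A=2 B=0 C=2)
Reached target in 6 moves.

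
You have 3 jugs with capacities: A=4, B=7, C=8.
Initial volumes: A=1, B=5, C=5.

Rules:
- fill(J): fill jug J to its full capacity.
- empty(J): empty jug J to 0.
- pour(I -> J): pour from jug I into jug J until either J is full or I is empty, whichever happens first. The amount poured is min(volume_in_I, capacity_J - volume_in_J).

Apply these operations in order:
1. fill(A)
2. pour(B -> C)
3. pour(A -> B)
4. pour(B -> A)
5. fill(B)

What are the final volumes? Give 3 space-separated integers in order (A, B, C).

Step 1: fill(A) -> (A=4 B=5 C=5)
Step 2: pour(B -> C) -> (A=4 B=2 C=8)
Step 3: pour(A -> B) -> (A=0 B=6 C=8)
Step 4: pour(B -> A) -> (A=4 B=2 C=8)
Step 5: fill(B) -> (A=4 B=7 C=8)

Answer: 4 7 8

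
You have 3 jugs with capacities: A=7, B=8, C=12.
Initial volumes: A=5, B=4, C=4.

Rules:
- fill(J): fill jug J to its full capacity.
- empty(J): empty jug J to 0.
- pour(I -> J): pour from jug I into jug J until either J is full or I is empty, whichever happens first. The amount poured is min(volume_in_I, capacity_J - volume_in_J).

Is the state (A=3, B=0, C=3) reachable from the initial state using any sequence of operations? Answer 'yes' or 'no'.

Answer: yes

Derivation:
BFS from (A=5, B=4, C=4):
  1. fill(C) -> (A=5 B=4 C=12)
  2. pour(C -> A) -> (A=7 B=4 C=10)
  3. empty(A) -> (A=0 B=4 C=10)
  4. pour(C -> A) -> (A=7 B=4 C=3)
  5. pour(A -> B) -> (A=3 B=8 C=3)
  6. empty(B) -> (A=3 B=0 C=3)
Target reached → yes.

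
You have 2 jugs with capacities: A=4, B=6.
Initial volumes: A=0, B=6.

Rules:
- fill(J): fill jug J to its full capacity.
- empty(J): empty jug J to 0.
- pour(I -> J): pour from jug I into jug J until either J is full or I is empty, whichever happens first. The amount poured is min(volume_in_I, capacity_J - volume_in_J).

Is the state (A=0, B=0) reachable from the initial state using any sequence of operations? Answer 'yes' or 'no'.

BFS from (A=0, B=6):
  1. empty(B) -> (A=0 B=0)
Target reached → yes.

Answer: yes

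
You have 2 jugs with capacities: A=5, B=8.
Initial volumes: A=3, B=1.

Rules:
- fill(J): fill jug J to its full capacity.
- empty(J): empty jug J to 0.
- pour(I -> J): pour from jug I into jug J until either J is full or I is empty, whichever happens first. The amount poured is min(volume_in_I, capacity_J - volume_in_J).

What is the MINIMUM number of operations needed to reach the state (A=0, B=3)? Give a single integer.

BFS from (A=3, B=1). One shortest path:
  1. empty(B) -> (A=3 B=0)
  2. pour(A -> B) -> (A=0 B=3)
Reached target in 2 moves.

Answer: 2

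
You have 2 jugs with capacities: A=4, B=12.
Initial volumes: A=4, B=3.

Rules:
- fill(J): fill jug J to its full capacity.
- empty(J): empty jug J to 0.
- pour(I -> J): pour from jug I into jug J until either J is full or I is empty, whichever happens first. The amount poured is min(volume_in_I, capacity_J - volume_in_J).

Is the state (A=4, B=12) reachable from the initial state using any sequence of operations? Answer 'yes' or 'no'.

Answer: yes

Derivation:
BFS from (A=4, B=3):
  1. fill(B) -> (A=4 B=12)
Target reached → yes.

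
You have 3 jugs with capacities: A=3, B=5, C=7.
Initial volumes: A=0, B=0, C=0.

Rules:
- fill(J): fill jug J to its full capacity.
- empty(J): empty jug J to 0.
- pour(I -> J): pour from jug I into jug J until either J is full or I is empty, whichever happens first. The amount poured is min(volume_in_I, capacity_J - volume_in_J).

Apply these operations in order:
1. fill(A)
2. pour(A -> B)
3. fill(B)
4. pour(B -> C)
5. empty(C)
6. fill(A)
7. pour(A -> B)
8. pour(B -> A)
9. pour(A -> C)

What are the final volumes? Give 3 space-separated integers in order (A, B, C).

Step 1: fill(A) -> (A=3 B=0 C=0)
Step 2: pour(A -> B) -> (A=0 B=3 C=0)
Step 3: fill(B) -> (A=0 B=5 C=0)
Step 4: pour(B -> C) -> (A=0 B=0 C=5)
Step 5: empty(C) -> (A=0 B=0 C=0)
Step 6: fill(A) -> (A=3 B=0 C=0)
Step 7: pour(A -> B) -> (A=0 B=3 C=0)
Step 8: pour(B -> A) -> (A=3 B=0 C=0)
Step 9: pour(A -> C) -> (A=0 B=0 C=3)

Answer: 0 0 3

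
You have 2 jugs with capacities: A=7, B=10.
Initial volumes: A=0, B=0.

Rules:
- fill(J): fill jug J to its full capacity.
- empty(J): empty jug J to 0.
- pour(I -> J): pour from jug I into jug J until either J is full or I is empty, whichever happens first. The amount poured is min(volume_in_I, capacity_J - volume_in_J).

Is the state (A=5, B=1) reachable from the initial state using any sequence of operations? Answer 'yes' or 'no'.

BFS explored all 34 reachable states.
Reachable set includes: (0,0), (0,1), (0,2), (0,3), (0,4), (0,5), (0,6), (0,7), (0,8), (0,9), (0,10), (1,0) ...
Target (A=5, B=1) not in reachable set → no.

Answer: no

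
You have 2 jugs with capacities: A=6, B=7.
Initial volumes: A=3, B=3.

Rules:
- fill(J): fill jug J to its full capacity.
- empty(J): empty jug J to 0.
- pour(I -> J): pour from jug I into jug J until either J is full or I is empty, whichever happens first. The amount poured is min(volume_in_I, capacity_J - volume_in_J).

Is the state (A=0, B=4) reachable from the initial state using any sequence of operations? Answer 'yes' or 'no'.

Answer: yes

Derivation:
BFS from (A=3, B=3):
  1. fill(B) -> (A=3 B=7)
  2. pour(B -> A) -> (A=6 B=4)
  3. empty(A) -> (A=0 B=4)
Target reached → yes.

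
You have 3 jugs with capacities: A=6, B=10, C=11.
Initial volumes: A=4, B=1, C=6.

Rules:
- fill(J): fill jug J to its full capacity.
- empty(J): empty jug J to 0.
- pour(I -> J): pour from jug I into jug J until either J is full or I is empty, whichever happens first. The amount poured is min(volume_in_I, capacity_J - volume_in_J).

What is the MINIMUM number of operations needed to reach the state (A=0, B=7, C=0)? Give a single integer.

Answer: 2

Derivation:
BFS from (A=4, B=1, C=6). One shortest path:
  1. empty(A) -> (A=0 B=1 C=6)
  2. pour(C -> B) -> (A=0 B=7 C=0)
Reached target in 2 moves.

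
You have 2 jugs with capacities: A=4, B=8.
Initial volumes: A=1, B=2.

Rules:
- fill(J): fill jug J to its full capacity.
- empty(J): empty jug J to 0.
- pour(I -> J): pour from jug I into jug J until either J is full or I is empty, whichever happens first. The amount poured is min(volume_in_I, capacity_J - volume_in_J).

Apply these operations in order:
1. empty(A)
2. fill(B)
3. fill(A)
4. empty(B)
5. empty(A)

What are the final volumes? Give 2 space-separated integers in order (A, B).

Answer: 0 0

Derivation:
Step 1: empty(A) -> (A=0 B=2)
Step 2: fill(B) -> (A=0 B=8)
Step 3: fill(A) -> (A=4 B=8)
Step 4: empty(B) -> (A=4 B=0)
Step 5: empty(A) -> (A=0 B=0)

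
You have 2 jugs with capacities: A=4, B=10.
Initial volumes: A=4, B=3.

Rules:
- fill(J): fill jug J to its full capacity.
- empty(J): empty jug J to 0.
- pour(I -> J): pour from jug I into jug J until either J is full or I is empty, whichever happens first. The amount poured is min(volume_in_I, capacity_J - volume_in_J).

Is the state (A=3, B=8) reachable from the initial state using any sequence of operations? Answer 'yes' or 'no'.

Answer: no

Derivation:
BFS explored all 28 reachable states.
Reachable set includes: (0,0), (0,1), (0,2), (0,3), (0,4), (0,5), (0,6), (0,7), (0,8), (0,9), (0,10), (1,0) ...
Target (A=3, B=8) not in reachable set → no.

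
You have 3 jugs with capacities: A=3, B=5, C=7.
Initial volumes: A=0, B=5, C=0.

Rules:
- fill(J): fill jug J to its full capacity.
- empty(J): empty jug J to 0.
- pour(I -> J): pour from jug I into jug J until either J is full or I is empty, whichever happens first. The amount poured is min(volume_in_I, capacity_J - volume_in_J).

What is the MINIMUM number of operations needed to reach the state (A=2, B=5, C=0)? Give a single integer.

Answer: 4

Derivation:
BFS from (A=0, B=5, C=0). One shortest path:
  1. empty(B) -> (A=0 B=0 C=0)
  2. fill(C) -> (A=0 B=0 C=7)
  3. pour(C -> B) -> (A=0 B=5 C=2)
  4. pour(C -> A) -> (A=2 B=5 C=0)
Reached target in 4 moves.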